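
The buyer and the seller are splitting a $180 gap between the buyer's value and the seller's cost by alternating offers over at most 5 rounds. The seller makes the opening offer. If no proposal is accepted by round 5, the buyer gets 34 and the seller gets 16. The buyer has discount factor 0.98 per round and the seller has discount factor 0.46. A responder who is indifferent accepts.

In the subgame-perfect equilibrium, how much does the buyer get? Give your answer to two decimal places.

By backward induction:
Round 5 (the seller proposes): the buyer gets 34 if talks fail, so the seller offers 34 and keeps 146.
Round 4 (the buyer proposes): the seller can get 146 next round, worth 0.46 × 146 = 67.16 now, so the buyer offers 67.16, keeping 112.84.
Round 3 (the seller proposes): the buyer can get 112.84 next round, worth 0.98 × 112.84 = 110.5832 now; the seller offers that and keeps 69.4168.
Round 2 (the buyer proposes): the seller can get 69.4168 next round, worth 0.46 × 69.4168 = 31.931728 now. The buyer offers 31.931728 and keeps 180 − 31.931728 = 148.068272.
Round 1 (the seller proposes): the buyer can get 148.068272 next round, worth 0.98 × 148.068272 = 145.10690656 now. The seller offers 145.10690656 and keeps 180 − 145.10690656 = 34.89309344.

145.11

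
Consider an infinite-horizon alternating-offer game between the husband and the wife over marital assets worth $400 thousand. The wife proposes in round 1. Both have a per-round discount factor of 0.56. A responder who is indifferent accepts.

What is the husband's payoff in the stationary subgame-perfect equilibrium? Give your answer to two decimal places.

When the wife proposes, the husband accepts any offer worth at least 0.56 times what the husband would get by proposing next round; and vice versa.
This gives x = 400 − 0.56y and y = 400 − 0.56x, where x and y are each side's share when it proposes.
Hence (1 − 0.56·0.56)x = 400(1 − 0.56), i.e. 0.6864·x = 176.
x ≈ 256.4103; the husband's share is 400 − x ≈ 143.5897.

143.59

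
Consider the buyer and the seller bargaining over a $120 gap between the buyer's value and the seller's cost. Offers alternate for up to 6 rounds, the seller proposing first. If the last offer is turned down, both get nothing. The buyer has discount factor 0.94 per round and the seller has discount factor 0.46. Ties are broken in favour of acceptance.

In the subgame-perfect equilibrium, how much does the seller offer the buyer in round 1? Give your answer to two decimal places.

108.34

Round 6 (the buyer proposes): rejection yields 0 for the seller; the buyer offers 0 and keeps 120.
Round 5 (the seller proposes): the buyer can get 120 next round, worth 0.94 × 120 = 112.8 now. The seller offers 112.8 and keeps 120 − 112.8 = 7.2.
Round 4 (the buyer proposes): the seller can get 7.2 next round, worth 0.46 × 7.2 = 3.312 now, so the buyer offers 3.312, keeping 116.688.
Round 3 (the seller proposes): the buyer can get 116.688 next round, worth 0.94 × 116.688 = 109.68672 now, so the seller offers 109.68672, keeping 10.31328.
Round 2 (the buyer proposes): the seller can get 10.31328 next round, worth 0.46 × 10.31328 = 4.7441088 now. The buyer offers 4.7441088 and keeps 120 − 4.7441088 = 115.2558912.
Round 1 (the seller proposes): the buyer can get 115.2558912 next round, worth 0.94 × 115.2558912 = 108.340537728 now, so the seller offers 108.340537728, keeping 11.659462272.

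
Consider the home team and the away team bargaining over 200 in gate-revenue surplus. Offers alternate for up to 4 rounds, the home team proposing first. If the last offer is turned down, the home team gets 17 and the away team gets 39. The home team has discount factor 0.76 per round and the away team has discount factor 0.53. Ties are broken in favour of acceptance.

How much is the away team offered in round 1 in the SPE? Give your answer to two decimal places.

64.51

Round 4 (the away team proposes): the home team gets 17 if talks fail, so the away team offers 17 and keeps 183.
Round 3 (the home team proposes): the away team can get 183 next round, worth 0.53 × 183 = 96.99 now, so the home team offers 96.99, keeping 103.01.
Round 2 (the away team proposes): the home team can get 103.01 next round, worth 0.76 × 103.01 = 78.2876 now. The away team offers 78.2876 and keeps 200 − 78.2876 = 121.7124.
Round 1 (the home team proposes): the away team can get 121.7124 next round, worth 0.53 × 121.7124 = 64.507572 now, so the home team offers 64.507572, keeping 135.492428.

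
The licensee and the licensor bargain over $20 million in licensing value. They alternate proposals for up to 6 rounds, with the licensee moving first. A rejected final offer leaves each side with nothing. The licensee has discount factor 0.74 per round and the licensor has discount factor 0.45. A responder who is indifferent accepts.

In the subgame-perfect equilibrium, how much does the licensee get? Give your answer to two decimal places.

Solve by backward induction from round 6.
Round 6 (the licensor proposes): the licensee will accept anything ≥ 0, so the licensor offers 0 and keeps 20.
Round 5 (the licensee proposes): the licensor can get 20 next round, worth 0.45 × 20 = 9 now. The licensee offers 9 and keeps 20 − 9 = 11.
Round 4 (the licensor proposes): the licensee can get 11 next round, worth 0.74 × 11 = 8.14 now. The licensor offers 8.14 and keeps 20 − 8.14 = 11.86.
Round 3 (the licensee proposes): the licensor can get 11.86 next round, worth 0.45 × 11.86 = 5.337 now. The licensee offers 5.337 and keeps 20 − 5.337 = 14.663.
Round 2 (the licensor proposes): the licensee can get 14.663 next round, worth 0.74 × 14.663 = 10.85062 now; the licensor offers that and keeps 9.14938.
Round 1 (the licensee proposes): the licensor can get 9.14938 next round, worth 0.45 × 9.14938 = 4.117221 now, so the licensee offers 4.117221, keeping 15.882779.

15.88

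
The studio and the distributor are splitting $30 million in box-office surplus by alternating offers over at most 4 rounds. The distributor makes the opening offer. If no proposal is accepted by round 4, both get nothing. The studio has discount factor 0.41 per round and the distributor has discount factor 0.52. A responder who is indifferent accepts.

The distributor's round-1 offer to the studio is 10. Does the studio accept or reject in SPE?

Round 4 (the studio proposes): the distributor will accept anything ≥ 0, so the studio offers 0 and keeps 30.
Round 3 (the distributor proposes): the studio can get 30 next round, worth 0.41 × 30 = 12.3 now, so the distributor offers 12.3, keeping 17.7.
Round 2 (the studio proposes): the distributor can get 17.7 next round, worth 0.52 × 17.7 = 9.204 now. The studio offers 9.204 and keeps 30 − 9.204 = 20.796.
So by rejecting in round 1, the studio gets 20.796 next round, worth 0.41 × 20.796 = 8.52636 now.
Offer 10 ≥ 8.52636, so the studio accepts.

Accept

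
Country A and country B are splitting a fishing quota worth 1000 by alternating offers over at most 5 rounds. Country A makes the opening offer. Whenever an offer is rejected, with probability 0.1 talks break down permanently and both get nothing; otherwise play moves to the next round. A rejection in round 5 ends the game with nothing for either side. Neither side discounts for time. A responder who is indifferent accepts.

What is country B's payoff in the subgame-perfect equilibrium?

162.9

By backward induction:
Round 5 (country A proposes): country B will accept anything ≥ 0, so country A offers 0 and keeps 1000.
Round 4 (country B proposes): rejecting gives country A an expected 0.9 × 1000 = 900, so country B offers 900, keeping 100.
Round 3 (country A proposes): rejecting gives country B an expected 0.9 × 100 = 90. Country A offers 90 and keeps 1000 − 90 = 910.
Round 2 (country B proposes): rejecting gives country A an expected 0.9 × 910 = 819, so country B offers 819, keeping 181.
Round 1 (country A proposes): rejecting gives country B an expected 0.9 × 181 = 162.9; country A offers that and keeps 837.1.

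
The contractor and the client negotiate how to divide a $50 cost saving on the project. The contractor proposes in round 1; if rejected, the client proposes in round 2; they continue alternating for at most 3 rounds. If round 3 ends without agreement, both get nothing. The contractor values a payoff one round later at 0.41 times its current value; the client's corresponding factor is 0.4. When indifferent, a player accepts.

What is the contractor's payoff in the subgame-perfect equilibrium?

Round 3 (the contractor proposes): the client will accept anything ≥ 0, so the contractor offers 0 and keeps 50.
Round 2 (the client proposes): the contractor can get 50 next round, worth 0.41 × 50 = 20.5 now, so the client offers 20.5, keeping 29.5.
Round 1 (the contractor proposes): the client can get 29.5 next round, worth 0.4 × 29.5 = 11.8 now. The contractor offers 11.8 and keeps 50 − 11.8 = 38.2.

38.2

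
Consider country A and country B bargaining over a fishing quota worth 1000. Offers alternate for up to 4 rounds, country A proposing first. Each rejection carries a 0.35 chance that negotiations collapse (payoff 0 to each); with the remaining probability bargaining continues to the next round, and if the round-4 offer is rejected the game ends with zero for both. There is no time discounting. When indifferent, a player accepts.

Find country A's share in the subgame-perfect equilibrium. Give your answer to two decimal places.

Round 4 (country B proposes): rejection yields 0 for country A; country B offers 0 and keeps 1000.
Round 3 (country A proposes): rejecting gives country B an expected 0.65 × 1000 = 650, so country A offers 650, keeping 350.
Round 2 (country B proposes): rejecting gives country A an expected 0.65 × 350 = 227.5, so country B offers 227.5, keeping 772.5.
Round 1 (country A proposes): rejecting gives country B an expected 0.65 × 772.5 = 502.125; country A offers that and keeps 497.875.

497.88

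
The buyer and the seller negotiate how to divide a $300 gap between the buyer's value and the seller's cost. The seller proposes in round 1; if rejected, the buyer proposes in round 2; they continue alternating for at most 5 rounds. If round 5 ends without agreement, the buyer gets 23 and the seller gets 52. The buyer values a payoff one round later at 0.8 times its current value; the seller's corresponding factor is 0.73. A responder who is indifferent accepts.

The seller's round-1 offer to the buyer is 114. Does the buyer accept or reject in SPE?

Accept

Round 5 (the seller proposes): the buyer gets 23 if talks fail, so the seller offers 23 and keeps 277.
Round 4 (the buyer proposes): the seller can get 277 next round, worth 0.73 × 277 = 202.21 now. The buyer offers 202.21 and keeps 300 − 202.21 = 97.79.
Round 3 (the seller proposes): the buyer can get 97.79 next round, worth 0.8 × 97.79 = 78.232 now, so the seller offers 78.232, keeping 221.768.
Round 2 (the buyer proposes): the seller can get 221.768 next round, worth 0.73 × 221.768 = 161.89064 now, so the buyer offers 161.89064, keeping 138.10936.
So by rejecting in round 1, the buyer gets 138.10936 next round, worth 0.8 × 138.10936 = 110.487488 now.
Offer 114 ≥ 110.487488, so the buyer accepts.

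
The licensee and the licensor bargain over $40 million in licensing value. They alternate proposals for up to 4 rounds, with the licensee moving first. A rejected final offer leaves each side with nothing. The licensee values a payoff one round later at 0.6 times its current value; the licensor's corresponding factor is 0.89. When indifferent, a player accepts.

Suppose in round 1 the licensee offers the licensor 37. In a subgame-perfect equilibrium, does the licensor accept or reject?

Round 4 (the licensor proposes): the licensee will accept anything ≥ 0, so the licensor offers 0 and keeps 40.
Round 3 (the licensee proposes): the licensor can get 40 next round, worth 0.89 × 40 = 35.6 now; the licensee offers that and keeps 4.4.
Round 2 (the licensor proposes): the licensee can get 4.4 next round, worth 0.6 × 4.4 = 2.64 now; the licensor offers that and keeps 37.36.
So by rejecting in round 1, the licensor gets 37.36 next round, worth 0.89 × 37.36 = 33.2504 now.
Offer 37 ≥ 33.2504, so the licensor accepts.

Accept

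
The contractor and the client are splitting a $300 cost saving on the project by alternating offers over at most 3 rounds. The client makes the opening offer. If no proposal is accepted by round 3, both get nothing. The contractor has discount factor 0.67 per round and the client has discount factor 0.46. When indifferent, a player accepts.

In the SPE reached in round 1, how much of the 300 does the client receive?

By backward induction:
Round 3 (the client proposes): the contractor will accept anything ≥ 0, so the client offers 0 and keeps 300.
Round 2 (the contractor proposes): the client can get 300 next round, worth 0.46 × 300 = 138 now, so the contractor offers 138, keeping 162.
Round 1 (the client proposes): the contractor can get 162 next round, worth 0.67 × 162 = 108.54 now; the client offers that and keeps 191.46.

191.46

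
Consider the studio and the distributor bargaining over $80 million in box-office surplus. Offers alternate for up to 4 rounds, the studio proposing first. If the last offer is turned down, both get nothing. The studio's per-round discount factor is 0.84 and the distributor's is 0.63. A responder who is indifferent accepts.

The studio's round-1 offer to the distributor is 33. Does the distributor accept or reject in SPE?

Reject

Round 4 (the distributor proposes): rejection yields 0 for the studio; the distributor offers 0 and keeps 80.
Round 3 (the studio proposes): the distributor can get 80 next round, worth 0.63 × 80 = 50.4 now; the studio offers that and keeps 29.6.
Round 2 (the distributor proposes): the studio can get 29.6 next round, worth 0.84 × 29.6 = 24.864 now; the distributor offers that and keeps 55.136.
So by rejecting in round 1, the distributor gets 55.136 next round, worth 0.63 × 55.136 = 34.73568 now.
Offer 33 < 34.73568, so the distributor rejects.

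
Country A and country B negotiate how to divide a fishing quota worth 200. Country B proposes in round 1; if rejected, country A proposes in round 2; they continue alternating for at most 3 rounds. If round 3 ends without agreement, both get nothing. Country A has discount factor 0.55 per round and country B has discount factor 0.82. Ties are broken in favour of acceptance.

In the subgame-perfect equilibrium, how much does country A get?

Round 3 (country B proposes): rejection yields 0 for country A; country B offers 0 and keeps 200.
Round 2 (country A proposes): country B can get 200 next round, worth 0.82 × 200 = 164 now. Country A offers 164 and keeps 200 − 164 = 36.
Round 1 (country B proposes): country A can get 36 next round, worth 0.55 × 36 = 19.8 now. Country B offers 19.8 and keeps 200 − 19.8 = 180.2.

19.8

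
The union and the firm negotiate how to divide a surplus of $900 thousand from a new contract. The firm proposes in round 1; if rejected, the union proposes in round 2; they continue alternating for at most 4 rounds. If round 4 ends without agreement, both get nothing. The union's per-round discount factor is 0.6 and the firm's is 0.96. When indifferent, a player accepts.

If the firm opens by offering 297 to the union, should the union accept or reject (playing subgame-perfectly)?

Reject

Round 4 (the union proposes): the firm will accept anything ≥ 0, so the union offers 0 and keeps 900.
Round 3 (the firm proposes): the union can get 900 next round, worth 0.6 × 900 = 540 now; the firm offers that and keeps 360.
Round 2 (the union proposes): the firm can get 360 next round, worth 0.96 × 360 = 345.6 now. The union offers 345.6 and keeps 900 − 345.6 = 554.4.
So by rejecting in round 1, the union gets 554.4 next round, worth 0.6 × 554.4 = 332.64 now.
Offer 297 < 332.64, so the union rejects.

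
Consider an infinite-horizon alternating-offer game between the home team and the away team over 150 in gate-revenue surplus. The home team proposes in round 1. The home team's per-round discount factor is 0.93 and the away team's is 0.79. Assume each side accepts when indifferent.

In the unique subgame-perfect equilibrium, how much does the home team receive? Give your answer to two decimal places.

When the home team proposes, the away team accepts any offer worth at least 0.79 times what the away team would get by proposing next round; and vice versa.
This gives x = 150 − 0.79y and y = 150 − 0.93x, where x and y are each side's share when it proposes.
Hence (1 − 0.79·0.93)x = 150(1 − 0.79), i.e. 0.2653·x = 31.5.
x ≈ 118.7335; the away team's share is 150 − x ≈ 31.2665.

118.73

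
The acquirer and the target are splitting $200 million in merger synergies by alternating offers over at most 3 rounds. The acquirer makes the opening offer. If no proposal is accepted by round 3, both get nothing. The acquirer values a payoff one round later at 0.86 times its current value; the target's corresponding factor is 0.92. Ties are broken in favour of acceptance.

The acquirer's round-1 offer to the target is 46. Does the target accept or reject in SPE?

Work out the target's continuation value if the offer is rejected.
Round 3 (the acquirer proposes): the target will accept anything ≥ 0, so the acquirer offers 0 and keeps 200.
Round 2 (the target proposes): the acquirer can get 200 next round, worth 0.86 × 200 = 172 now. The target offers 172 and keeps 200 − 172 = 28.
So by rejecting in round 1, the target gets 28 next round, worth 0.92 × 28 = 25.76 now.
Offer 46 ≥ 25.76, so the target accepts.

Accept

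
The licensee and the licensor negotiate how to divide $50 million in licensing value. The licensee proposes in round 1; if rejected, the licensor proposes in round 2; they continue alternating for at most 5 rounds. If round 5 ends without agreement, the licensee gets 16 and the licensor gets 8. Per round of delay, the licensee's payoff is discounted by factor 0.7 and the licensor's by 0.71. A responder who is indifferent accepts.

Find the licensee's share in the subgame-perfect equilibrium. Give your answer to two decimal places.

32.08

Round 5 (the licensee proposes): the licensor gets 8 if talks fail, so the licensee offers 8 and keeps 42.
Round 4 (the licensor proposes): the licensee can get 42 next round, worth 0.7 × 42 = 29.4 now; the licensor offers that and keeps 20.6.
Round 3 (the licensee proposes): the licensor can get 20.6 next round, worth 0.71 × 20.6 = 14.626 now. The licensee offers 14.626 and keeps 50 − 14.626 = 35.374.
Round 2 (the licensor proposes): the licensee can get 35.374 next round, worth 0.7 × 35.374 = 24.7618 now; the licensor offers that and keeps 25.2382.
Round 1 (the licensee proposes): the licensor can get 25.2382 next round, worth 0.71 × 25.2382 = 17.919122 now, so the licensee offers 17.919122, keeping 32.080878.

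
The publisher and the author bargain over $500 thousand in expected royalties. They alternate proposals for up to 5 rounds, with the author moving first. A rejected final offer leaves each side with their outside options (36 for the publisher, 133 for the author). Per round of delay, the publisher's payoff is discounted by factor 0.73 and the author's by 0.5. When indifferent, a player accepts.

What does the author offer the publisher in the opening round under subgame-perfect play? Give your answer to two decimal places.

253.91

Round 5 (the author proposes): the publisher gets 36 if talks fail, so the author offers 36 and keeps 464.
Round 4 (the publisher proposes): the author can get 464 next round, worth 0.5 × 464 = 232 now; the publisher offers that and keeps 268.
Round 3 (the author proposes): the publisher can get 268 next round, worth 0.73 × 268 = 195.64 now; the author offers that and keeps 304.36.
Round 2 (the publisher proposes): the author can get 304.36 next round, worth 0.5 × 304.36 = 152.18 now, so the publisher offers 152.18, keeping 347.82.
Round 1 (the author proposes): the publisher can get 347.82 next round, worth 0.73 × 347.82 = 253.9086 now; the author offers that and keeps 246.0914.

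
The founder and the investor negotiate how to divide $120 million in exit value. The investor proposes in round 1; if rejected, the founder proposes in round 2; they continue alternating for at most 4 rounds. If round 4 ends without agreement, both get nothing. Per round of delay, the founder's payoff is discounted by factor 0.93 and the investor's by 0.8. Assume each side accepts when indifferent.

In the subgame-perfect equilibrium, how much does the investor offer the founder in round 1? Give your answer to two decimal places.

Round 4 (the founder proposes): rejection yields 0 for the investor; the founder offers 0 and keeps 120.
Round 3 (the investor proposes): the founder can get 120 next round, worth 0.93 × 120 = 111.6 now. The investor offers 111.6 and keeps 120 − 111.6 = 8.4.
Round 2 (the founder proposes): the investor can get 8.4 next round, worth 0.8 × 8.4 = 6.72 now, so the founder offers 6.72, keeping 113.28.
Round 1 (the investor proposes): the founder can get 113.28 next round, worth 0.93 × 113.28 = 105.3504 now. The investor offers 105.3504 and keeps 120 − 105.3504 = 14.6496.

105.35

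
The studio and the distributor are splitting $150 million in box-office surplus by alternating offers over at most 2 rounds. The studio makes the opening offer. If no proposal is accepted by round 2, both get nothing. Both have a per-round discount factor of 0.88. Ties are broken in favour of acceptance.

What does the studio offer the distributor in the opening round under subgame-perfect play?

Round 2 (the distributor proposes): rejection yields 0 for the studio; the distributor offers 0 and keeps 150.
Round 1 (the studio proposes): the distributor can get 150 next round, worth 0.88 × 150 = 132 now. The studio offers 132 and keeps 150 − 132 = 18.

132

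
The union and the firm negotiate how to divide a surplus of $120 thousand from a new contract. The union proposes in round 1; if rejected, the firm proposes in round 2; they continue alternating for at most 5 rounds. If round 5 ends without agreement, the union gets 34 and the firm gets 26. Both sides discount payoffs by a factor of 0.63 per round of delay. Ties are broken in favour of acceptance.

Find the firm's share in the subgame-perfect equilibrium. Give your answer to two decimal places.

Round 5 (the union proposes): the firm gets 26 if talks fail, so the union offers 26 and keeps 94.
Round 4 (the firm proposes): the union can get 94 next round, worth 0.63 × 94 = 59.22 now. The firm offers 59.22 and keeps 120 − 59.22 = 60.78.
Round 3 (the union proposes): the firm can get 60.78 next round, worth 0.63 × 60.78 = 38.2914 now; the union offers that and keeps 81.7086.
Round 2 (the firm proposes): the union can get 81.7086 next round, worth 0.63 × 81.7086 = 51.476418 now; the firm offers that and keeps 68.523582.
Round 1 (the union proposes): the firm can get 68.523582 next round, worth 0.63 × 68.523582 = 43.16985666 now; the union offers that and keeps 76.83014334.

43.17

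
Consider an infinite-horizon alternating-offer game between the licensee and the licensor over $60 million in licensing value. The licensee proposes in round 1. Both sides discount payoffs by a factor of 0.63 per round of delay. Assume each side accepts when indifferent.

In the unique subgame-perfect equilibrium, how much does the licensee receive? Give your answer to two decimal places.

36.81

When the licensee proposes, the licensor accepts any offer worth at least 0.63 times what the licensor would get by proposing next round; and vice versa.
This gives x = 60 − 0.63y and y = 60 − 0.63x, where x and y are each side's share when it proposes.
Hence (1 − 0.63·0.63)x = 60(1 − 0.63), i.e. 0.6031·x = 22.2.
x ≈ 36.8098; the licensor's share is 60 − x ≈ 23.1902.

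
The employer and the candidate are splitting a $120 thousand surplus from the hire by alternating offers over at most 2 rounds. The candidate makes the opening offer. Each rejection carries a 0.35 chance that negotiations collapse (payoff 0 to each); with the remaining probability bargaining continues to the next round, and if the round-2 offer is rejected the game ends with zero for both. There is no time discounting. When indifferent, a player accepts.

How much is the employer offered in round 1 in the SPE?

By backward induction:
Round 2 (the employer proposes): the candidate will accept anything ≥ 0, so the employer offers 0 and keeps 120.
Round 1 (the candidate proposes): rejecting gives the employer an expected 0.65 × 120 = 78, so the candidate offers 78, keeping 42.

78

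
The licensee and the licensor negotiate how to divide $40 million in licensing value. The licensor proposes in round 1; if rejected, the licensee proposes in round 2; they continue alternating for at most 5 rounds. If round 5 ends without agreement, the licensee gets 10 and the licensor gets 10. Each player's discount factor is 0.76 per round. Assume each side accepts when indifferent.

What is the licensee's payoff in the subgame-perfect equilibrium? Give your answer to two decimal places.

14.85

Round 5 (the licensor proposes): the licensee gets 10 if talks fail, so the licensor offers 10 and keeps 30.
Round 4 (the licensee proposes): the licensor can get 30 next round, worth 0.76 × 30 = 22.8 now; the licensee offers that and keeps 17.2.
Round 3 (the licensor proposes): the licensee can get 17.2 next round, worth 0.76 × 17.2 = 13.072 now, so the licensor offers 13.072, keeping 26.928.
Round 2 (the licensee proposes): the licensor can get 26.928 next round, worth 0.76 × 26.928 = 20.46528 now, so the licensee offers 20.46528, keeping 19.53472.
Round 1 (the licensor proposes): the licensee can get 19.53472 next round, worth 0.76 × 19.53472 = 14.8463872 now, so the licensor offers 14.8463872, keeping 25.1536128.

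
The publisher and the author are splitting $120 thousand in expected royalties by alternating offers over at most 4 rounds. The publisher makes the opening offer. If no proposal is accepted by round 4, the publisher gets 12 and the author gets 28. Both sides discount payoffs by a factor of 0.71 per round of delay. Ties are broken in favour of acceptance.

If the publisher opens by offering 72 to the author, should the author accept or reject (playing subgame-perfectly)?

Round 4 (the author proposes): the publisher gets 12 if talks fail, so the author offers 12 and keeps 108.
Round 3 (the publisher proposes): the author can get 108 next round, worth 0.71 × 108 = 76.68 now. The publisher offers 76.68 and keeps 120 − 76.68 = 43.32.
Round 2 (the author proposes): the publisher can get 43.32 next round, worth 0.71 × 43.32 = 30.7572 now. The author offers 30.7572 and keeps 120 − 30.7572 = 89.2428.
So by rejecting in round 1, the author gets 89.2428 next round, worth 0.71 × 89.2428 = 63.362388 now.
Offer 72 ≥ 63.362388, so the author accepts.

Accept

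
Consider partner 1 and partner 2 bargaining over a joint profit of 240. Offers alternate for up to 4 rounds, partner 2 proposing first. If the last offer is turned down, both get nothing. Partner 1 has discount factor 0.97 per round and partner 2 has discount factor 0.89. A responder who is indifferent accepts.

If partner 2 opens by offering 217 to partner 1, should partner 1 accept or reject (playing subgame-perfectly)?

Round 4 (partner 1 proposes): partner 2 will accept anything ≥ 0, so partner 1 offers 0 and keeps 240.
Round 3 (partner 2 proposes): partner 1 can get 240 next round, worth 0.97 × 240 = 232.8 now. Partner 2 offers 232.8 and keeps 240 − 232.8 = 7.2.
Round 2 (partner 1 proposes): partner 2 can get 7.2 next round, worth 0.89 × 7.2 = 6.408 now; partner 1 offers that and keeps 233.592.
So by rejecting in round 1, partner 1 gets 233.592 next round, worth 0.97 × 233.592 = 226.58424 now.
Offer 217 < 226.58424, so partner 1 rejects.

Reject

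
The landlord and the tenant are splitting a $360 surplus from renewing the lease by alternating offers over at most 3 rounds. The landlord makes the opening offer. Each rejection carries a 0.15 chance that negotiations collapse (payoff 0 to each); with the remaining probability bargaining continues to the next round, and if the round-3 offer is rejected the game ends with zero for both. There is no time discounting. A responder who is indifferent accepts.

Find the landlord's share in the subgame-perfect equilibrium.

314.1

Round 3 (the landlord proposes): rejection yields 0 for the tenant; the landlord offers 0 and keeps 360.
Round 2 (the tenant proposes): rejecting gives the landlord an expected 0.85 × 360 = 306; the tenant offers that and keeps 54.
Round 1 (the landlord proposes): rejecting gives the tenant an expected 0.85 × 54 = 45.9; the landlord offers that and keeps 314.1.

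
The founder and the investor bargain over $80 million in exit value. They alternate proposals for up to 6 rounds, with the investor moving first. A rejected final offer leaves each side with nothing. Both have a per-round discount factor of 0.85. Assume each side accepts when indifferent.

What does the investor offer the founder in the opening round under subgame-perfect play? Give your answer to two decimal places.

Round 6 (the founder proposes): rejection yields 0 for the investor; the founder offers 0 and keeps 80.
Round 5 (the investor proposes): the founder can get 80 next round, worth 0.85 × 80 = 68 now. The investor offers 68 and keeps 80 − 68 = 12.
Round 4 (the founder proposes): the investor can get 12 next round, worth 0.85 × 12 = 10.2 now, so the founder offers 10.2, keeping 69.8.
Round 3 (the investor proposes): the founder can get 69.8 next round, worth 0.85 × 69.8 = 59.33 now. The investor offers 59.33 and keeps 80 − 59.33 = 20.67.
Round 2 (the founder proposes): the investor can get 20.67 next round, worth 0.85 × 20.67 = 17.5695 now; the founder offers that and keeps 62.4305.
Round 1 (the investor proposes): the founder can get 62.4305 next round, worth 0.85 × 62.4305 = 53.065925 now, so the investor offers 53.065925, keeping 26.934075.

53.07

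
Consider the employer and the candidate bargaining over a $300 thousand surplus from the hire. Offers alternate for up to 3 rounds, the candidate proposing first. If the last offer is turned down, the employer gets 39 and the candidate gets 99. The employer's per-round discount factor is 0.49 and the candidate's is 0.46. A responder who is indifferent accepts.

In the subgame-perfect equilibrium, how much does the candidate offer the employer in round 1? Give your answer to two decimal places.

Round 3 (the candidate proposes): the employer gets 39 if talks fail, so the candidate offers 39 and keeps 261.
Round 2 (the employer proposes): the candidate can get 261 next round, worth 0.46 × 261 = 120.06 now, so the employer offers 120.06, keeping 179.94.
Round 1 (the candidate proposes): the employer can get 179.94 next round, worth 0.49 × 179.94 = 88.1706 now; the candidate offers that and keeps 211.8294.

88.17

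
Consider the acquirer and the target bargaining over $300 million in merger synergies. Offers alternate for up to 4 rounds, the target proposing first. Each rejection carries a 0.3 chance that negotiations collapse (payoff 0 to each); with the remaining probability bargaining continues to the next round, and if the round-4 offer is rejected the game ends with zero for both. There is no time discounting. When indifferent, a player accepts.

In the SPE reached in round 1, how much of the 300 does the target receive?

Round 4 (the acquirer proposes): the target will accept anything ≥ 0, so the acquirer offers 0 and keeps 300.
Round 3 (the target proposes): rejecting gives the acquirer an expected 0.7 × 300 = 210. The target offers 210 and keeps 300 − 210 = 90.
Round 2 (the acquirer proposes): rejecting gives the target an expected 0.7 × 90 = 63. The acquirer offers 63 and keeps 300 − 63 = 237.
Round 1 (the target proposes): rejecting gives the acquirer an expected 0.7 × 237 = 165.9. The target offers 165.9 and keeps 300 − 165.9 = 134.1.

134.1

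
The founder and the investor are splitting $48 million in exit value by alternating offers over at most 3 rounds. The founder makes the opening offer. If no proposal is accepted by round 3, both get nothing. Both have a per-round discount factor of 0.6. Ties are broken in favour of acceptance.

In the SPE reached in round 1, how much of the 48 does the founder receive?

36.48

Round 3 (the founder proposes): the investor will accept anything ≥ 0, so the founder offers 0 and keeps 48.
Round 2 (the investor proposes): the founder can get 48 next round, worth 0.6 × 48 = 28.8 now, so the investor offers 28.8, keeping 19.2.
Round 1 (the founder proposes): the investor can get 19.2 next round, worth 0.6 × 19.2 = 11.52 now; the founder offers that and keeps 36.48.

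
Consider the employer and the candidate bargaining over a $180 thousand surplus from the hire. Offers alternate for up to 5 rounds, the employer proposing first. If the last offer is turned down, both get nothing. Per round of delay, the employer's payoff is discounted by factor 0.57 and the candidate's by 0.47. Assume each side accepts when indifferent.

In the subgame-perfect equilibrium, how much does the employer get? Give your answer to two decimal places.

133.88

Work backward from the last round.
Round 5 (the employer proposes): the candidate will accept anything ≥ 0, so the employer offers 0 and keeps 180.
Round 4 (the candidate proposes): the employer can get 180 next round, worth 0.57 × 180 = 102.6 now; the candidate offers that and keeps 77.4.
Round 3 (the employer proposes): the candidate can get 77.4 next round, worth 0.47 × 77.4 = 36.378 now; the employer offers that and keeps 143.622.
Round 2 (the candidate proposes): the employer can get 143.622 next round, worth 0.57 × 143.622 = 81.86454 now, so the candidate offers 81.86454, keeping 98.13546.
Round 1 (the employer proposes): the candidate can get 98.13546 next round, worth 0.47 × 98.13546 = 46.1236662 now, so the employer offers 46.1236662, keeping 133.8763338.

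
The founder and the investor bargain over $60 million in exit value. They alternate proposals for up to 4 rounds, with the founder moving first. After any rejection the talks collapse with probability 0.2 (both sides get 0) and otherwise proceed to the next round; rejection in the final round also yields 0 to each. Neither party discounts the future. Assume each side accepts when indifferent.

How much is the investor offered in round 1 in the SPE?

40.32

By backward induction:
Round 4 (the investor proposes): rejection yields 0 for the founder; the investor offers 0 and keeps 60.
Round 3 (the founder proposes): rejecting gives the investor an expected 0.8 × 60 = 48. The founder offers 48 and keeps 60 − 48 = 12.
Round 2 (the investor proposes): rejecting gives the founder an expected 0.8 × 12 = 9.6, so the investor offers 9.6, keeping 50.4.
Round 1 (the founder proposes): rejecting gives the investor an expected 0.8 × 50.4 = 40.32, so the founder offers 40.32, keeping 19.68.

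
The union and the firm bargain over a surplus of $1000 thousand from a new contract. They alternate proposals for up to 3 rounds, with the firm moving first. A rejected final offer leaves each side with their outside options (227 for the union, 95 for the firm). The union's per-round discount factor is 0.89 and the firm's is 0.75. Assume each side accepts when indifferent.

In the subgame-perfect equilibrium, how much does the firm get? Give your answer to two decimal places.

Round 3 (the firm proposes): the union gets 227 if talks fail, so the firm offers 227 and keeps 773.
Round 2 (the union proposes): the firm can get 773 next round, worth 0.75 × 773 = 579.75 now; the union offers that and keeps 420.25.
Round 1 (the firm proposes): the union can get 420.25 next round, worth 0.89 × 420.25 = 374.0225 now. The firm offers 374.0225 and keeps 1000 − 374.0225 = 625.9775.

625.98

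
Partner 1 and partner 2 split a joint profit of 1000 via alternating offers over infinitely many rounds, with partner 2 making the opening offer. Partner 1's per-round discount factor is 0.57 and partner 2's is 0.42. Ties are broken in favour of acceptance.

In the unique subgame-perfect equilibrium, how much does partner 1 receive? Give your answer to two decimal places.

434.66

When partner 2 proposes, partner 1 accepts any offer worth at least 0.57 times what partner 1 would get by proposing next round; and vice versa.
This gives x = 1000 − 0.57y and y = 1000 − 0.42x, where x and y are each side's share when it proposes.
Hence (1 − 0.57·0.42)x = 1000(1 − 0.57), i.e. 0.7606·x = 430.
x ≈ 565.3432; partner 1's share is 1000 − x ≈ 434.6568.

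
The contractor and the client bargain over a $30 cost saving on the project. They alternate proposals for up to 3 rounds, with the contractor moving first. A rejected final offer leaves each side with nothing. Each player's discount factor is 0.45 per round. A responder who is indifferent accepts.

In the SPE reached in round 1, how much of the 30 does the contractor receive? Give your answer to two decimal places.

Round 3 (the contractor proposes): rejection yields 0 for the client; the contractor offers 0 and keeps 30.
Round 2 (the client proposes): the contractor can get 30 next round, worth 0.45 × 30 = 13.5 now. The client offers 13.5 and keeps 30 − 13.5 = 16.5.
Round 1 (the contractor proposes): the client can get 16.5 next round, worth 0.45 × 16.5 = 7.425 now; the contractor offers that and keeps 22.575.

22.58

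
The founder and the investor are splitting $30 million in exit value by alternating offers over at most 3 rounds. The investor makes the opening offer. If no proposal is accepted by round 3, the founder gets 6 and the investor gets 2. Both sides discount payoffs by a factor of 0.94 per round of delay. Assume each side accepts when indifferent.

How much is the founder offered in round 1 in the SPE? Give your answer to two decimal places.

Round 3 (the investor proposes): the founder gets 6 if talks fail, so the investor offers 6 and keeps 24.
Round 2 (the founder proposes): the investor can get 24 next round, worth 0.94 × 24 = 22.56 now. The founder offers 22.56 and keeps 30 − 22.56 = 7.44.
Round 1 (the investor proposes): the founder can get 7.44 next round, worth 0.94 × 7.44 = 6.9936 now. The investor offers 6.9936 and keeps 30 − 6.9936 = 23.0064.

6.99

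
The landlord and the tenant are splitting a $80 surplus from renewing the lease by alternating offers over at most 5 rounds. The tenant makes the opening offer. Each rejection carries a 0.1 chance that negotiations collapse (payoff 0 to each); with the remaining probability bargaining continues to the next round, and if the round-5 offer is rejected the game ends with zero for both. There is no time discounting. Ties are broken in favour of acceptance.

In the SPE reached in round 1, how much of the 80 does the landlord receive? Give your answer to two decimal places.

Round 5 (the tenant proposes): the landlord will accept anything ≥ 0, so the tenant offers 0 and keeps 80.
Round 4 (the landlord proposes): rejecting gives the tenant an expected 0.9 × 80 = 72. The landlord offers 72 and keeps 80 − 72 = 8.
Round 3 (the tenant proposes): rejecting gives the landlord an expected 0.9 × 8 = 7.2, so the tenant offers 7.2, keeping 72.8.
Round 2 (the landlord proposes): rejecting gives the tenant an expected 0.9 × 72.8 = 65.52. The landlord offers 65.52 and keeps 80 − 65.52 = 14.48.
Round 1 (the tenant proposes): rejecting gives the landlord an expected 0.9 × 14.48 = 13.032; the tenant offers that and keeps 66.968.

13.03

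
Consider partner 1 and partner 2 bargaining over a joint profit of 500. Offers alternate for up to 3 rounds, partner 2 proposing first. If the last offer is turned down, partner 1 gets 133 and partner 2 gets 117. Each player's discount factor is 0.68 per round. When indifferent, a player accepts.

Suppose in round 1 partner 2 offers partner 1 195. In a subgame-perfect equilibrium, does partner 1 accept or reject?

Accept

Round 3 (partner 2 proposes): partner 1 gets 133 if talks fail, so partner 2 offers 133 and keeps 367.
Round 2 (partner 1 proposes): partner 2 can get 367 next round, worth 0.68 × 367 = 249.56 now. Partner 1 offers 249.56 and keeps 500 − 249.56 = 250.44.
So by rejecting in round 1, partner 1 gets 250.44 next round, worth 0.68 × 250.44 = 170.2992 now.
Offer 195 ≥ 170.2992, so partner 1 accepts.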